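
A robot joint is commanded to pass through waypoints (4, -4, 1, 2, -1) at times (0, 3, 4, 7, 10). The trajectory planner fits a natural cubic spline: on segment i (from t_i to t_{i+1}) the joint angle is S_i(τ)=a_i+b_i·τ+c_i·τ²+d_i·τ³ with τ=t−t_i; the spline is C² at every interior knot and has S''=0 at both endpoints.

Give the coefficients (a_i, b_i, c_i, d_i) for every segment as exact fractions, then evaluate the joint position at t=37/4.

Δ: Δ0=-8/3, Δ1=5, Δ2=1/3, Δ3=-1
row 1: diag=8, rhs=46; c'=1/8, d'=23/4
row 2: denom=8−1·1/8=63/8; d'=(-28−1·23/4)/(63/8)=-30/7
row 3: denom=12−3·8/21=76/7; d'=(-8−3·-30/7)/(76/7)=17/38
back: M3=17/38
back: M2=-30/7−8/21·17/38=-254/57
back: M1=23/4−1/8·-254/57=719/114
M: M0=0, M1=719/114, M2=-254/57, M3=17/38, M4=0
seg 0: a=4, c=M0/2=0, d=(M1−M0)/(6·3)=719/2052, b=Δ0−h0·(2M0+M1)/6=-1327/228
seg 1: a=-4, c=M1/2=719/228, d=(M2−M1)/(6·1)=-409/228, b=Δ1−h1·(2M1+M2)/6=415/114
seg 2: a=1, c=M2/2=-127/57, d=(M3−M2)/(6·3)=559/2052, b=Δ2−h2·(2M2+M3)/6=347/76
seg 3: a=2, c=M3/2=17/76, d=(M4−M3)/(6·3)=-17/684, b=Δ3−h3·(2M3+M4)/6=-55/38
t_q=37/4 → seg 3, τ=9/4; S=2+-55/38·τ+17/76·τ²+-17/684·τ³=-1981/4864

  seg 0: a=4 b=-1327/228 c=0 d=719/2052
  seg 1: a=-4 b=415/114 c=719/228 d=-409/228
  seg 2: a=1 b=347/76 c=-127/57 d=559/2052
  seg 3: a=2 b=-55/38 c=17/76 d=-17/684
S(37/4) = -1981/4864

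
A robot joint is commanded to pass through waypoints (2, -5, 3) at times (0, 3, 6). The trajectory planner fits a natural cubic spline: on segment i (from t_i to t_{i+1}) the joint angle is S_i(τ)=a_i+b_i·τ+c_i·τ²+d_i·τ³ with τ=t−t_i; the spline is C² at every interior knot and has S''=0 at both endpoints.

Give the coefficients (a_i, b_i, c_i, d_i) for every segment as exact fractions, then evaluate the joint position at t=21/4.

Δ: Δ0=-7/3, Δ1=8/3
row 1: diag=12, rhs=30; c'=1/4, d'=5/2
back: M1=5/2
M: M0=0, M1=5/2, M2=0
seg 0: a=2, c=M0/2=0, d=(M1−M0)/(6·3)=5/36, b=Δ0−h0·(2M0+M1)/6=-43/12
seg 1: a=-5, c=M1/2=5/4, d=(M2−M1)/(6·3)=-5/36, b=Δ1−h1·(2M1+M2)/6=1/6
t_q=21/4 → seg 1, τ=9/4; S=-5+1/6·τ+5/4·τ²+-5/36·τ³=31/256

  seg 0: a=2 b=-43/12 c=0 d=5/36
  seg 1: a=-5 b=1/6 c=5/4 d=-5/36
S(21/4) = 31/256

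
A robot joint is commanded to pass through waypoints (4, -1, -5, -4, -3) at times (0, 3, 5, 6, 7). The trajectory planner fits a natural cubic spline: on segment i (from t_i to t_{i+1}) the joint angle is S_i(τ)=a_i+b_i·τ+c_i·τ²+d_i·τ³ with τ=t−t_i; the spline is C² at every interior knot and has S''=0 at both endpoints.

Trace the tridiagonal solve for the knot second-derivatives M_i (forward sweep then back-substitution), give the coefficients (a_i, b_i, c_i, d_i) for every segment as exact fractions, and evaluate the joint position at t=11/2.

  seg 0: a=4 b=-785/642 c=0 d=-95/1926
  seg 1: a=-1 b=-820/321 c=-95/214 d=463/1284
  seg 2: a=-5 b=-1/321 c=184/107 d=-230/321
  seg 3: a=-4 b=413/321 c=-46/107 d=46/321
S(11/2) = -1995/428

Δ: Δ0=-5/3, Δ1=-2, Δ2=1, Δ3=1
row 1: diag=10, rhs=-2; c'=1/5, d'=-1/5
row 2: denom=6−2·1/5=28/5; d'=(18−2·-1/5)/(28/5)=23/7
row 3: denom=4−1·5/28=107/28; d'=(0−1·23/7)/(107/28)=-92/107
back: M3=-92/107
back: M2=23/7−5/28·-92/107=368/107
back: M1=-1/5−1/5·368/107=-95/107
M: M0=0, M1=-95/107, M2=368/107, M3=-92/107, M4=0
seg 0: a=4, c=M0/2=0, d=(M1−M0)/(6·3)=-95/1926, b=Δ0−h0·(2M0+M1)/6=-785/642
seg 1: a=-1, c=M1/2=-95/214, d=(M2−M1)/(6·2)=463/1284, b=Δ1−h1·(2M1+M2)/6=-820/321
seg 2: a=-5, c=M2/2=184/107, d=(M3−M2)/(6·1)=-230/321, b=Δ2−h2·(2M2+M3)/6=-1/321
seg 3: a=-4, c=M3/2=-46/107, d=(M4−M3)/(6·1)=46/321, b=Δ3−h3·(2M3+M4)/6=413/321
t_q=11/2 → seg 2, τ=1/2; S=-5+-1/321·τ+184/107·τ²+-230/321·τ³=-1995/428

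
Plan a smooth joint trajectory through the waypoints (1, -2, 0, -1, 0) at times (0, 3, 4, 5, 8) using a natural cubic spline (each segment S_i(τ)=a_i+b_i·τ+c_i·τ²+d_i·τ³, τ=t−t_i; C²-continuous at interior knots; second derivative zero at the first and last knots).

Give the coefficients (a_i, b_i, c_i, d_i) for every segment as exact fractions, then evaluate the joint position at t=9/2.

  seg 0: a=1 b=-119/48 c=0 d=71/432
  seg 1: a=-2 b=47/24 c=71/48 d=-23/16
  seg 2: a=0 b=29/48 c=-17/6 d=59/48
  seg 3: a=-1 b=-11/8 c=41/48 d=-41/432
S(9/2) = -97/384

Δ: Δ0=-1, Δ1=2, Δ2=-1, Δ3=1/3
row 1: diag=8, rhs=18; c'=1/8, d'=9/4
row 2: denom=4−1·1/8=31/8; d'=(-18−1·9/4)/(31/8)=-162/31
row 3: denom=8−1·8/31=240/31; d'=(8−1·-162/31)/(240/31)=41/24
back: M3=41/24
back: M2=-162/31−8/31·41/24=-17/3
back: M1=9/4−1/8·-17/3=71/24
M: M0=0, M1=71/24, M2=-17/3, M3=41/24, M4=0
seg 0: a=1, c=M0/2=0, d=(M1−M0)/(6·3)=71/432, b=Δ0−h0·(2M0+M1)/6=-119/48
seg 1: a=-2, c=M1/2=71/48, d=(M2−M1)/(6·1)=-23/16, b=Δ1−h1·(2M1+M2)/6=47/24
seg 2: a=0, c=M2/2=-17/6, d=(M3−M2)/(6·1)=59/48, b=Δ2−h2·(2M2+M3)/6=29/48
seg 3: a=-1, c=M3/2=41/48, d=(M4−M3)/(6·3)=-41/432, b=Δ3−h3·(2M3+M4)/6=-11/8
t_q=9/2 → seg 2, τ=1/2; S=0+29/48·τ+-17/6·τ²+59/48·τ³=-97/384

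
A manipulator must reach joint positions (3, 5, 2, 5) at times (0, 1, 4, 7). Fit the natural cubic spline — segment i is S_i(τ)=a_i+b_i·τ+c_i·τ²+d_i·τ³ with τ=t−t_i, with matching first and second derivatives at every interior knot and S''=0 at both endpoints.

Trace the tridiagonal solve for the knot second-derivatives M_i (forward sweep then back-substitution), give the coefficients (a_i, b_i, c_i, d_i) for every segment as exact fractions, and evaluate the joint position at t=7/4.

  seg 0: a=3 b=72/29 c=0 d=-14/29
  seg 1: a=5 b=30/29 c=-42/29 d=67/261
  seg 2: a=2 b=-21/29 c=25/29 d=-25/261
S(7/4) = 9409/1856

Δ: Δ0=2, Δ1=-1, Δ2=1
row 1: diag=8, rhs=-18; c'=3/8, d'=-9/4
row 2: denom=12−3·3/8=87/8; d'=(12−3·-9/4)/(87/8)=50/29
back: M2=50/29
back: M1=-9/4−3/8·50/29=-84/29
M: M0=0, M1=-84/29, M2=50/29, M3=0
seg 0: a=3, c=M0/2=0, d=(M1−M0)/(6·1)=-14/29, b=Δ0−h0·(2M0+M1)/6=72/29
seg 1: a=5, c=M1/2=-42/29, d=(M2−M1)/(6·3)=67/261, b=Δ1−h1·(2M1+M2)/6=30/29
seg 2: a=2, c=M2/2=25/29, d=(M3−M2)/(6·3)=-25/261, b=Δ2−h2·(2M2+M3)/6=-21/29
t_q=7/4 → seg 1, τ=3/4; S=5+30/29·τ+-42/29·τ²+67/261·τ³=9409/1856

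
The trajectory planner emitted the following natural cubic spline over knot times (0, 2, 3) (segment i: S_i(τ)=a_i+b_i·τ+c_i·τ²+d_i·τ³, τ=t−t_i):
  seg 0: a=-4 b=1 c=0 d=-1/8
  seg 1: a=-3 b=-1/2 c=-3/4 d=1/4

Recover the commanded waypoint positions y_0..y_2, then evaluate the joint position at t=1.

y_0 = S_0(0) = a_0 = -4
y_1 = S_1(0) = a_1 = -3
y_2 = S_1(1) = -4
t_q=1 is in segment 0 (τ=1); S_0(τ)=-25/8

y_0=-4 y_1=-3 y_2=-4
S(1) = -25/8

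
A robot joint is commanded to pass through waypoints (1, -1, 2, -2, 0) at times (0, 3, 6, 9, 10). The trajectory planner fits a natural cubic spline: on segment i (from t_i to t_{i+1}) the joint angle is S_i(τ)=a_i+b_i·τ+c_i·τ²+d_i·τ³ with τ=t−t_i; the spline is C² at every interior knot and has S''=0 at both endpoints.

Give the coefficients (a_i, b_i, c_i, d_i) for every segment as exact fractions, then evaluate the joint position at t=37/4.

  seg 0: a=1 b=-149/108 c=0 d=77/972
  seg 1: a=-1 b=41/54 c=77/108 d=-205/972
  seg 2: a=2 b=-71/108 c=-32/27 d=311/972
  seg 3: a=-2 b=47/54 c=61/36 d=-61/108
S(37/4) = -3883/2304

Δ: Δ0=-2/3, Δ1=1, Δ2=-4/3, Δ3=2
row 1: diag=12, rhs=10; c'=1/4, d'=5/6
row 2: denom=12−3·1/4=45/4; d'=(-14−3·5/6)/(45/4)=-22/15
row 3: denom=8−3·4/15=36/5; d'=(20−3·-22/15)/(36/5)=61/18
back: M3=61/18
back: M2=-22/15−4/15·61/18=-64/27
back: M1=5/6−1/4·-64/27=77/54
M: M0=0, M1=77/54, M2=-64/27, M3=61/18, M4=0
seg 0: a=1, c=M0/2=0, d=(M1−M0)/(6·3)=77/972, b=Δ0−h0·(2M0+M1)/6=-149/108
seg 1: a=-1, c=M1/2=77/108, d=(M2−M1)/(6·3)=-205/972, b=Δ1−h1·(2M1+M2)/6=41/54
seg 2: a=2, c=M2/2=-32/27, d=(M3−M2)/(6·3)=311/972, b=Δ2−h2·(2M2+M3)/6=-71/108
seg 3: a=-2, c=M3/2=61/36, d=(M4−M3)/(6·1)=-61/108, b=Δ3−h3·(2M3+M4)/6=47/54
t_q=37/4 → seg 3, τ=1/4; S=-2+47/54·τ+61/36·τ²+-61/108·τ³=-3883/2304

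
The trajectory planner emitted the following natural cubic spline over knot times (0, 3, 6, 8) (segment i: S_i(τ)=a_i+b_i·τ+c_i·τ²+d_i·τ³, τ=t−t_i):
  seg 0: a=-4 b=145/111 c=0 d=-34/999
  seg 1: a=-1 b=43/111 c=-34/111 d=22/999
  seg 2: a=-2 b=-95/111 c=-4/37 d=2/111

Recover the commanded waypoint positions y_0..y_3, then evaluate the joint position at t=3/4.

y_0 = S_0(0) = a_0 = -4
y_1 = S_1(0) = a_1 = -1
y_2 = S_2(0) = a_2 = -2
y_3 = S_2(2) = -4
t_q=3/4 is in segment 0 (τ=3/4); S_0(τ)=-3593/1184

y_0=-4 y_1=-1 y_2=-2 y_3=-4
S(3/4) = -3593/1184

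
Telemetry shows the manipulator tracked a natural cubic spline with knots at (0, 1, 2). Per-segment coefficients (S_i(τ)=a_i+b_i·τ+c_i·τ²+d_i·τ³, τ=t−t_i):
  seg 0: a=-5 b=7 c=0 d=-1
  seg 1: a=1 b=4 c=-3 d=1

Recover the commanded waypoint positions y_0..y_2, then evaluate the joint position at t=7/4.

y_0=-5 y_1=1 y_2=3
S(7/4) = 175/64

y_0 = S_0(0) = a_0 = -5
y_1 = S_1(0) = a_1 = 1
y_2 = S_1(1) = 3
t_q=7/4 is in segment 1 (τ=3/4); S_1(τ)=175/64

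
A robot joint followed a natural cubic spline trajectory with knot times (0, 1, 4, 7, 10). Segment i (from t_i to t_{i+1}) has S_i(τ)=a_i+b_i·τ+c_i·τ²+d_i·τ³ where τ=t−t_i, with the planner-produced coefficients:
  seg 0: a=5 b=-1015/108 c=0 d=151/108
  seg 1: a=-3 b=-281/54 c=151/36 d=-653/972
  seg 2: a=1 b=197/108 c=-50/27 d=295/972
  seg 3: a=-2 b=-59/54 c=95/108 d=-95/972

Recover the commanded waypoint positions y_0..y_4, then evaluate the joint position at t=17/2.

y_0=5 y_1=-3 y_2=1 y_3=-2 y_4=0
S(17/2) = -191/96

y_0 = S_0(0) = a_0 = 5
y_1 = S_1(0) = a_1 = -3
y_2 = S_2(0) = a_2 = 1
y_3 = S_3(0) = a_3 = -2
y_4 = S_3(3) = 0
t_q=17/2 is in segment 3 (τ=3/2); S_3(τ)=-191/96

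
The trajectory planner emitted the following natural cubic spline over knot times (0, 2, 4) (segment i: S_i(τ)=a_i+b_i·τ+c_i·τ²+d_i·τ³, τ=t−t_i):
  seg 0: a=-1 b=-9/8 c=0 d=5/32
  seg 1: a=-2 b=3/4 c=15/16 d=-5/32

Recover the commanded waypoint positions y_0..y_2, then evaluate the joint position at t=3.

y_0 = S_0(0) = a_0 = -1
y_1 = S_1(0) = a_1 = -2
y_2 = S_1(2) = 2
t_q=3 is in segment 1 (τ=1); S_1(τ)=-15/32

y_0=-1 y_1=-2 y_2=2
S(3) = -15/32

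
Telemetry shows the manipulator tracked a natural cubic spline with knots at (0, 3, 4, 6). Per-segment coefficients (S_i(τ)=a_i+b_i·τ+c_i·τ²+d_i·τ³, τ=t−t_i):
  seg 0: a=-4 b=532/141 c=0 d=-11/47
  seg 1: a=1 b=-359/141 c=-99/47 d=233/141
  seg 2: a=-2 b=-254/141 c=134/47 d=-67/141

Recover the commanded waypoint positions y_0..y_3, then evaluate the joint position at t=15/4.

y_0 = S_0(0) = a_0 = -4
y_1 = S_1(0) = a_1 = 1
y_2 = S_2(0) = a_2 = -2
y_3 = S_2(2) = 2
t_q=15/4 is in segment 1 (τ=3/4); S_1(τ)=-4203/3008

y_0=-4 y_1=1 y_2=-2 y_3=2
S(15/4) = -4203/3008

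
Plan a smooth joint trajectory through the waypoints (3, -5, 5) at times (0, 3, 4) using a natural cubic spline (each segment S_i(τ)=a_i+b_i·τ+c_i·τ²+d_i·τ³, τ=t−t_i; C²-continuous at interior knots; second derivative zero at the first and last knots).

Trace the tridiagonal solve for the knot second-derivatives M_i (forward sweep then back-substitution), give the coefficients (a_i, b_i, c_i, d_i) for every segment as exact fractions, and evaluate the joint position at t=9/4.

Δ: Δ0=-8/3, Δ1=10
row 1: diag=8, rhs=76; c'=1/8, d'=19/2
back: M1=19/2
M: M0=0, M1=19/2, M2=0
seg 0: a=3, c=M0/2=0, d=(M1−M0)/(6·3)=19/36, b=Δ0−h0·(2M0+M1)/6=-89/12
seg 1: a=-5, c=M1/2=19/4, d=(M2−M1)/(6·1)=-19/12, b=Δ1−h1·(2M1+M2)/6=41/6
t_q=9/4 → seg 0, τ=9/4; S=3+-89/12·τ+0·τ²+19/36·τ³=-1965/256

  seg 0: a=3 b=-89/12 c=0 d=19/36
  seg 1: a=-5 b=41/6 c=19/4 d=-19/12
S(9/4) = -1965/256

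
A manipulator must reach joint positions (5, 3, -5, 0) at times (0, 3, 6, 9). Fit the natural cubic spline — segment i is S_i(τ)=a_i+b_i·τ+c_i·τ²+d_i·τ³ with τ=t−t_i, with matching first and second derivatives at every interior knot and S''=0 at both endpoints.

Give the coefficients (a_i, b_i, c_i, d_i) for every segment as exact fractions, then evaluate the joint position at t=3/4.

Δ: Δ0=-2/3, Δ1=-8/3, Δ2=5/3
row 1: diag=12, rhs=-12; c'=1/4, d'=-1
row 2: denom=12−3·1/4=45/4; d'=(26−3·-1)/(45/4)=116/45
back: M2=116/45
back: M1=-1−1/4·116/45=-74/45
M: M0=0, M1=-74/45, M2=116/45, M3=0
seg 0: a=5, c=M0/2=0, d=(M1−M0)/(6·3)=-37/405, b=Δ0−h0·(2M0+M1)/6=7/45
seg 1: a=3, c=M1/2=-37/45, d=(M2−M1)/(6·3)=19/81, b=Δ1−h1·(2M1+M2)/6=-104/45
seg 2: a=-5, c=M2/2=58/45, d=(M3−M2)/(6·3)=-58/405, b=Δ2−h2·(2M2+M3)/6=-41/45
t_q=3/4 → seg 0, τ=3/4; S=5+7/45·τ+0·τ²+-37/405·τ³=325/64

  seg 0: a=5 b=7/45 c=0 d=-37/405
  seg 1: a=3 b=-104/45 c=-37/45 d=19/81
  seg 2: a=-5 b=-41/45 c=58/45 d=-58/405
S(3/4) = 325/64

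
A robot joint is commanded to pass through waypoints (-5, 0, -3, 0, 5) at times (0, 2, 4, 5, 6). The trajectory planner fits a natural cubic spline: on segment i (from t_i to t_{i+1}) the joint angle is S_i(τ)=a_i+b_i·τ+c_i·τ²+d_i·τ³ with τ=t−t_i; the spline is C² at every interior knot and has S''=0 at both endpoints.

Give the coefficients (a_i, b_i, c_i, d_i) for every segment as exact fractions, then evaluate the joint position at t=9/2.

Δ: Δ0=5/2, Δ1=-3/2, Δ2=3, Δ3=5
row 1: diag=8, rhs=-24; c'=1/4, d'=-3
row 2: denom=6−2·1/4=11/2; d'=(27−2·-3)/(11/2)=6
row 3: denom=4−1·2/11=42/11; d'=(12−1·6)/(42/11)=11/7
back: M3=11/7
back: M2=6−2/11·11/7=40/7
back: M1=-3−1/4·40/7=-31/7
M: M0=0, M1=-31/7, M2=40/7, M3=11/7, M4=0
seg 0: a=-5, c=M0/2=0, d=(M1−M0)/(6·2)=-31/84, b=Δ0−h0·(2M0+M1)/6=167/42
seg 1: a=0, c=M1/2=-31/14, d=(M2−M1)/(6·2)=71/84, b=Δ1−h1·(2M1+M2)/6=-19/42
seg 2: a=-3, c=M2/2=20/7, d=(M3−M2)/(6·1)=-29/42, b=Δ2−h2·(2M2+M3)/6=5/6
seg 3: a=0, c=M3/2=11/14, d=(M4−M3)/(6·1)=-11/42, b=Δ3−h3·(2M3+M4)/6=94/21
t_q=9/2 → seg 2, τ=1/2; S=-3+5/6·τ+20/7·τ²+-29/42·τ³=-219/112

  seg 0: a=-5 b=167/42 c=0 d=-31/84
  seg 1: a=0 b=-19/42 c=-31/14 d=71/84
  seg 2: a=-3 b=5/6 c=20/7 d=-29/42
  seg 3: a=0 b=94/21 c=11/14 d=-11/42
S(9/2) = -219/112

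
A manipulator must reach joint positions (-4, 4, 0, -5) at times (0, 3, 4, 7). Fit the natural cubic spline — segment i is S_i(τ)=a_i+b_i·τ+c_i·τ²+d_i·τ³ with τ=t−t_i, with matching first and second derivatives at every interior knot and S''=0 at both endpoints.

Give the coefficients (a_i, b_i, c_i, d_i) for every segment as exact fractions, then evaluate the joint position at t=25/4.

  seg 0: a=-4 b=335/63 c=0 d=-167/567
  seg 1: a=4 b=-166/63 c=-167/63 d=9/7
  seg 2: a=0 b=-257/63 c=76/63 d=-76/567
S(25/4) = -515/112

Δ: Δ0=8/3, Δ1=-4, Δ2=-5/3
row 1: diag=8, rhs=-40; c'=1/8, d'=-5
row 2: denom=8−1·1/8=63/8; d'=(14−1·-5)/(63/8)=152/63
back: M2=152/63
back: M1=-5−1/8·152/63=-334/63
M: M0=0, M1=-334/63, M2=152/63, M3=0
seg 0: a=-4, c=M0/2=0, d=(M1−M0)/(6·3)=-167/567, b=Δ0−h0·(2M0+M1)/6=335/63
seg 1: a=4, c=M1/2=-167/63, d=(M2−M1)/(6·1)=9/7, b=Δ1−h1·(2M1+M2)/6=-166/63
seg 2: a=0, c=M2/2=76/63, d=(M3−M2)/(6·3)=-76/567, b=Δ2−h2·(2M2+M3)/6=-257/63
t_q=25/4 → seg 2, τ=9/4; S=0+-257/63·τ+76/63·τ²+-76/567·τ³=-515/112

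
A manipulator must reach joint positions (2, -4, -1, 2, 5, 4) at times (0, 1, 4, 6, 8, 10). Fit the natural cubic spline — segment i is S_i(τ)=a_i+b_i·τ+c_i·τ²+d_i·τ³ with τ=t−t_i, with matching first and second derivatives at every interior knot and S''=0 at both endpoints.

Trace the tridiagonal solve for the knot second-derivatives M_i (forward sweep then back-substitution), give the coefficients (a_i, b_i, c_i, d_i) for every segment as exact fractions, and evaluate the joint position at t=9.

Δ: Δ0=-6, Δ1=1, Δ2=3/2, Δ3=3/2, Δ4=-1/2
row 1: diag=8, rhs=42; c'=3/8, d'=21/4
row 2: denom=10−3·3/8=71/8; d'=(3−3·21/4)/(71/8)=-102/71
row 3: denom=8−2·16/71=536/71; d'=(0−2·-102/71)/(536/71)=51/134
row 4: denom=8−2·71/268=1001/134; d'=(-12−2·51/134)/(1001/134)=-1710/1001
back: M4=-1710/1001
back: M3=51/134−71/268·-1710/1001=834/1001
back: M2=-102/71−16/71·834/1001=-1626/1001
back: M1=21/4−3/8·-1626/1001=5865/1001
M: M0=0, M1=5865/1001, M2=-1626/1001, M3=834/1001, M4=-1710/1001, M5=0
seg 0: a=2, c=M0/2=0, d=(M1−M0)/(6·1)=1955/2002, b=Δ0−h0·(2M0+M1)/6=-13967/2002
seg 1: a=-4, c=M1/2=5865/2002, d=(M2−M1)/(6·3)=-227/546, b=Δ1−h1·(2M1+M2)/6=-4051/1001
seg 2: a=-1, c=M2/2=-813/1001, d=(M3−M2)/(6·2)=205/1001, b=Δ2−h2·(2M2+M3)/6=355/154
seg 3: a=2, c=M3/2=417/1001, d=(M4−M3)/(6·2)=-212/1001, b=Δ3−h3·(2M3+M4)/6=433/286
seg 4: a=5, c=M4/2=-855/1001, d=(M5−M4)/(6·2)=285/2002, b=Δ4−h4·(2M4+M5)/6=1279/2002
t_q=9 → seg 4, τ=1; S=5+1279/2002·τ+-855/1001·τ²+285/2002·τ³=4932/1001

  seg 0: a=2 b=-13967/2002 c=0 d=1955/2002
  seg 1: a=-4 b=-4051/1001 c=5865/2002 d=-227/546
  seg 2: a=-1 b=355/154 c=-813/1001 d=205/1001
  seg 3: a=2 b=433/286 c=417/1001 d=-212/1001
  seg 4: a=5 b=1279/2002 c=-855/1001 d=285/2002
S(9) = 4932/1001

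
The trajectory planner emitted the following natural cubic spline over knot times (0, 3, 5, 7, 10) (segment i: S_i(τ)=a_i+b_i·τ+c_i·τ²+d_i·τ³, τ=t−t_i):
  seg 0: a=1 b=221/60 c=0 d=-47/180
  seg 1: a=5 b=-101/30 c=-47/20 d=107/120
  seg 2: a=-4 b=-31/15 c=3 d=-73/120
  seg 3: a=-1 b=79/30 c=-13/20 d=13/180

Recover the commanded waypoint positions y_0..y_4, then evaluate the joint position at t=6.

y_0=1 y_1=5 y_2=-4 y_3=-1 y_4=3
S(6) = -147/40

y_0 = S_0(0) = a_0 = 1
y_1 = S_1(0) = a_1 = 5
y_2 = S_2(0) = a_2 = -4
y_3 = S_3(0) = a_3 = -1
y_4 = S_3(3) = 3
t_q=6 is in segment 2 (τ=1); S_2(τ)=-147/40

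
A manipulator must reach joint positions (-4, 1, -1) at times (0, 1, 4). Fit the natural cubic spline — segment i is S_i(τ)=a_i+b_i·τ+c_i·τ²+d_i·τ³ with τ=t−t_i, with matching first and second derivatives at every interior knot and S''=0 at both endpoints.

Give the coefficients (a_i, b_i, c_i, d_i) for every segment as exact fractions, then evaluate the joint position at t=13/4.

Δ: Δ0=5, Δ1=-2/3
row 1: diag=8, rhs=-34; c'=3/8, d'=-17/4
back: M1=-17/4
M: M0=0, M1=-17/4, M2=0
seg 0: a=-4, c=M0/2=0, d=(M1−M0)/(6·1)=-17/24, b=Δ0−h0·(2M0+M1)/6=137/24
seg 1: a=1, c=M1/2=-17/8, d=(M2−M1)/(6·3)=17/72, b=Δ1−h1·(2M1+M2)/6=43/12
t_q=13/4 → seg 1, τ=9/4; S=1+43/12·τ+-17/8·τ²+17/72·τ³=509/512

  seg 0: a=-4 b=137/24 c=0 d=-17/24
  seg 1: a=1 b=43/12 c=-17/8 d=17/72
S(13/4) = 509/512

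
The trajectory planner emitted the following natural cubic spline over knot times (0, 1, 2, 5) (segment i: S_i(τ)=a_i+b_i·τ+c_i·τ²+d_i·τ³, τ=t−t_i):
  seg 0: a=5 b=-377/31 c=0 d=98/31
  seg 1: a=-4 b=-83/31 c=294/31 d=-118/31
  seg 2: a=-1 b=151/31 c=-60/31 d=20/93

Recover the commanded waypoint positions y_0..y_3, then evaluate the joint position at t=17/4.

y_0 = S_0(0) = a_0 = 5
y_1 = S_1(0) = a_1 = -4
y_2 = S_2(0) = a_2 = -1
y_3 = S_2(3) = 2
t_q=17/4 is in segment 2 (τ=9/4); S_2(τ)=1295/496

y_0=5 y_1=-4 y_2=-1 y_3=2
S(17/4) = 1295/496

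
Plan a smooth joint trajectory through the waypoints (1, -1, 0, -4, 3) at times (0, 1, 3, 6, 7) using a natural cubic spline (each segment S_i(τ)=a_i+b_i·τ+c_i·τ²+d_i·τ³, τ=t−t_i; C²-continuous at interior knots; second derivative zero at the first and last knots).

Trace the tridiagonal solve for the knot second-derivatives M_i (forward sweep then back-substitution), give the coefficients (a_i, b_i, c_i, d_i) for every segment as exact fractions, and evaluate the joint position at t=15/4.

  seg 0: a=1 b=-6269/2364 c=0 d=1541/2364
  seg 1: a=-1 b=-823/1182 c=1541/788 d=-3209/4728
  seg 2: a=0 b=-602/591 c=-417/197 d=1189/1773
  seg 3: a=-4 b=2593/591 c=772/197 d=-772/591
S(15/4) = -21077/12608

Δ: Δ0=-2, Δ1=1/2, Δ2=-4/3, Δ3=7
row 1: diag=6, rhs=15; c'=1/3, d'=5/2
row 2: denom=10−2·1/3=28/3; d'=(-11−2·5/2)/(28/3)=-12/7
row 3: denom=8−3·9/28=197/28; d'=(50−3·-12/7)/(197/28)=1544/197
back: M3=1544/197
back: M2=-12/7−9/28·1544/197=-834/197
back: M1=5/2−1/3·-834/197=1541/394
M: M0=0, M1=1541/394, M2=-834/197, M3=1544/197, M4=0
seg 0: a=1, c=M0/2=0, d=(M1−M0)/(6·1)=1541/2364, b=Δ0−h0·(2M0+M1)/6=-6269/2364
seg 1: a=-1, c=M1/2=1541/788, d=(M2−M1)/(6·2)=-3209/4728, b=Δ1−h1·(2M1+M2)/6=-823/1182
seg 2: a=0, c=M2/2=-417/197, d=(M3−M2)/(6·3)=1189/1773, b=Δ2−h2·(2M2+M3)/6=-602/591
seg 3: a=-4, c=M3/2=772/197, d=(M4−M3)/(6·1)=-772/591, b=Δ3−h3·(2M3+M4)/6=2593/591
t_q=15/4 → seg 2, τ=3/4; S=0+-602/591·τ+-417/197·τ²+1189/1773·τ³=-21077/12608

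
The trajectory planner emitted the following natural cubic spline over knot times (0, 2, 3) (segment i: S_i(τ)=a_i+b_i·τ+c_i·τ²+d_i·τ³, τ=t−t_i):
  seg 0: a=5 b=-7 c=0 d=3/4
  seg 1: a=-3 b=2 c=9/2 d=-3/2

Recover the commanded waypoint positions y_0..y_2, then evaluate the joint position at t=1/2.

y_0 = S_0(0) = a_0 = 5
y_1 = S_1(0) = a_1 = -3
y_2 = S_1(1) = 2
t_q=1/2 is in segment 0 (τ=1/2); S_0(τ)=51/32

y_0=5 y_1=-3 y_2=2
S(1/2) = 51/32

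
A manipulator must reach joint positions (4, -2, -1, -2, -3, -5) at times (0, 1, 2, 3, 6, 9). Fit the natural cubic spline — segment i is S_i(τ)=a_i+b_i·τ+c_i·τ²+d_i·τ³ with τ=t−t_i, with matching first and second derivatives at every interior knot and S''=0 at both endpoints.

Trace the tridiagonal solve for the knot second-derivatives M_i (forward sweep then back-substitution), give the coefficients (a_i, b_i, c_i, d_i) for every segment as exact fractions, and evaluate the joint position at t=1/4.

Δ: Δ0=-6, Δ1=1, Δ2=-1, Δ3=-1/3, Δ4=-2/3
row 1: diag=4, rhs=42; c'=1/4, d'=21/2
row 2: denom=4−1·1/4=15/4; d'=(-12−1·21/2)/(15/4)=-6
row 3: denom=8−1·4/15=116/15; d'=(4−1·-6)/(116/15)=75/58
row 4: denom=12−3·45/116=1257/116; d'=(-2−3·75/58)/(1257/116)=-682/1257
back: M4=-682/1257
back: M3=75/58−45/116·-682/1257=630/419
back: M2=-6−4/15·630/419=-2682/419
back: M1=21/2−1/4·-2682/419=5070/419
M: M0=0, M1=5070/419, M2=-2682/419, M3=630/419, M4=-682/1257, M5=0
seg 0: a=4, c=M0/2=0, d=(M1−M0)/(6·1)=845/419, b=Δ0−h0·(2M0+M1)/6=-3359/419
seg 1: a=-2, c=M1/2=2535/419, d=(M2−M1)/(6·1)=-1292/419, b=Δ1−h1·(2M1+M2)/6=-824/419
seg 2: a=-1, c=M2/2=-1341/419, d=(M3−M2)/(6·1)=552/419, b=Δ2−h2·(2M2+M3)/6=370/419
seg 3: a=-2, c=M3/2=315/419, d=(M4−M3)/(6·3)=-1286/11313, b=Δ3−h3·(2M3+M4)/6=-656/419
seg 4: a=-3, c=M4/2=-341/1257, d=(M5−M4)/(6·3)=341/11313, b=Δ4−h4·(2M4+M5)/6=-52/419
t_q=1/4 → seg 0, τ=1/4; S=4+-3359/419·τ+0·τ²+845/419·τ³=54365/26816

  seg 0: a=4 b=-3359/419 c=0 d=845/419
  seg 1: a=-2 b=-824/419 c=2535/419 d=-1292/419
  seg 2: a=-1 b=370/419 c=-1341/419 d=552/419
  seg 3: a=-2 b=-656/419 c=315/419 d=-1286/11313
  seg 4: a=-3 b=-52/419 c=-341/1257 d=341/11313
S(1/4) = 54365/26816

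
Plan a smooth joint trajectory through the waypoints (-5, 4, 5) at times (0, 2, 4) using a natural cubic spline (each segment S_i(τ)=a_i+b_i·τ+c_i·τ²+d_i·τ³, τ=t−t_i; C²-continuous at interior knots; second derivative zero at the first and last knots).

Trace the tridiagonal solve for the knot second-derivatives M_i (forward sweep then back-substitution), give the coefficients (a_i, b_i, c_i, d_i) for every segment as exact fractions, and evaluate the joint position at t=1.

Δ: Δ0=9/2, Δ1=1/2
row 1: diag=8, rhs=-24; c'=1/4, d'=-3
back: M1=-3
M: M0=0, M1=-3, M2=0
seg 0: a=-5, c=M0/2=0, d=(M1−M0)/(6·2)=-1/4, b=Δ0−h0·(2M0+M1)/6=11/2
seg 1: a=4, c=M1/2=-3/2, d=(M2−M1)/(6·2)=1/4, b=Δ1−h1·(2M1+M2)/6=5/2
t_q=1 → seg 0, τ=1; S=-5+11/2·τ+0·τ²+-1/4·τ³=1/4

  seg 0: a=-5 b=11/2 c=0 d=-1/4
  seg 1: a=4 b=5/2 c=-3/2 d=1/4
S(1) = 1/4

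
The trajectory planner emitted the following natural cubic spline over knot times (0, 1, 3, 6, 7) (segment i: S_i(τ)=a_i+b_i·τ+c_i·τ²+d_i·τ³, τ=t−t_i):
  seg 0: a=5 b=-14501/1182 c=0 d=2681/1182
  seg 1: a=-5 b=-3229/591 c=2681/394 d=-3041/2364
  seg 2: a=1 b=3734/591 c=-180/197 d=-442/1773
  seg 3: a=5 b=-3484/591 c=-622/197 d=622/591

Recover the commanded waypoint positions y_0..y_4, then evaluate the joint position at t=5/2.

y_0=5 y_1=-5 y_2=1 y_3=5 y_4=-3
S(5/2) = -14037/6304

y_0 = S_0(0) = a_0 = 5
y_1 = S_1(0) = a_1 = -5
y_2 = S_2(0) = a_2 = 1
y_3 = S_3(0) = a_3 = 5
y_4 = S_3(1) = -3
t_q=5/2 is in segment 1 (τ=3/2); S_1(τ)=-14037/6304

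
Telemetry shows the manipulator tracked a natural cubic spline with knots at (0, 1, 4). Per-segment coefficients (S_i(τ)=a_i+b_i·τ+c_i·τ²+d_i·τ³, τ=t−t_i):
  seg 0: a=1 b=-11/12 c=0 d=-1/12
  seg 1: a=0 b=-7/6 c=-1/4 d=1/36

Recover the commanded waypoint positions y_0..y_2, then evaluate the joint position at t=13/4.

y_0 = S_0(0) = a_0 = 1
y_1 = S_1(0) = a_1 = 0
y_2 = S_1(3) = -5
t_q=13/4 is in segment 1 (τ=9/4); S_1(τ)=-915/256

y_0=1 y_1=0 y_2=-5
S(13/4) = -915/256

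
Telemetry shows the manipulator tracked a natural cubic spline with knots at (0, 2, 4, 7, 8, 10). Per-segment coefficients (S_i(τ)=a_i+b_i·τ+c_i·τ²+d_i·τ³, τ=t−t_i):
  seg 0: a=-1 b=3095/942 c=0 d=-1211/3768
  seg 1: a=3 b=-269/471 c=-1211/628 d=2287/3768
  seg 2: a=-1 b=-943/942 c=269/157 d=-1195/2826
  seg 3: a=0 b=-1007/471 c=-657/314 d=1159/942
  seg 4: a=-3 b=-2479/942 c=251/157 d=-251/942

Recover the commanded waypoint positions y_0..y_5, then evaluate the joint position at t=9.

y_0 = S_0(0) = a_0 = -1
y_1 = S_1(0) = a_1 = 3
y_2 = S_2(0) = a_2 = -1
y_3 = S_3(0) = a_3 = 0
y_4 = S_4(0) = a_4 = -3
y_5 = S_4(2) = -4
t_q=9 is in segment 4 (τ=1); S_4(τ)=-675/157

y_0=-1 y_1=3 y_2=-1 y_3=0 y_4=-3 y_5=-4
S(9) = -675/157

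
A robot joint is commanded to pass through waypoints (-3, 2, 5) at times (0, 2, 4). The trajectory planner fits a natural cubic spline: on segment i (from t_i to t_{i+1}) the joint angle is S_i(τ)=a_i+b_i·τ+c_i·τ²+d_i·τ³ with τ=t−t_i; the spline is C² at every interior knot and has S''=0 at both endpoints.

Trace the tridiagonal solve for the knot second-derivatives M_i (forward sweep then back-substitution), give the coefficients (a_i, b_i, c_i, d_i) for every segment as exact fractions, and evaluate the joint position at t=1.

  seg 0: a=-3 b=11/4 c=0 d=-1/16
  seg 1: a=2 b=2 c=-3/8 d=1/16
S(1) = -5/16

Δ: Δ0=5/2, Δ1=3/2
row 1: diag=8, rhs=-6; c'=1/4, d'=-3/4
back: M1=-3/4
M: M0=0, M1=-3/4, M2=0
seg 0: a=-3, c=M0/2=0, d=(M1−M0)/(6·2)=-1/16, b=Δ0−h0·(2M0+M1)/6=11/4
seg 1: a=2, c=M1/2=-3/8, d=(M2−M1)/(6·2)=1/16, b=Δ1−h1·(2M1+M2)/6=2
t_q=1 → seg 0, τ=1; S=-3+11/4·τ+0·τ²+-1/16·τ³=-5/16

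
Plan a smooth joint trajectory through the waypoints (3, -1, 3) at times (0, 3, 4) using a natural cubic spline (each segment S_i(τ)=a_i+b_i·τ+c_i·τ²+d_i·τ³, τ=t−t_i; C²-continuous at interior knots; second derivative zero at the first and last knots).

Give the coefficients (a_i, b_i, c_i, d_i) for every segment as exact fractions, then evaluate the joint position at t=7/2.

  seg 0: a=3 b=-10/3 c=0 d=2/9
  seg 1: a=-1 b=8/3 c=2 d=-2/3
S(7/2) = 3/4

Δ: Δ0=-4/3, Δ1=4
row 1: diag=8, rhs=32; c'=1/8, d'=4
back: M1=4
M: M0=0, M1=4, M2=0
seg 0: a=3, c=M0/2=0, d=(M1−M0)/(6·3)=2/9, b=Δ0−h0·(2M0+M1)/6=-10/3
seg 1: a=-1, c=M1/2=2, d=(M2−M1)/(6·1)=-2/3, b=Δ1−h1·(2M1+M2)/6=8/3
t_q=7/2 → seg 1, τ=1/2; S=-1+8/3·τ+2·τ²+-2/3·τ³=3/4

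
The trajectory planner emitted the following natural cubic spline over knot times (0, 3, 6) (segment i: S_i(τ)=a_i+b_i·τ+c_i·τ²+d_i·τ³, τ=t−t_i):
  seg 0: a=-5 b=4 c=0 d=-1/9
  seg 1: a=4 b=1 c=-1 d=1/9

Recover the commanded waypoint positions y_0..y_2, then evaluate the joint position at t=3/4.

y_0=-5 y_1=4 y_2=1
S(3/4) = -131/64

y_0 = S_0(0) = a_0 = -5
y_1 = S_1(0) = a_1 = 4
y_2 = S_1(3) = 1
t_q=3/4 is in segment 0 (τ=3/4); S_0(τ)=-131/64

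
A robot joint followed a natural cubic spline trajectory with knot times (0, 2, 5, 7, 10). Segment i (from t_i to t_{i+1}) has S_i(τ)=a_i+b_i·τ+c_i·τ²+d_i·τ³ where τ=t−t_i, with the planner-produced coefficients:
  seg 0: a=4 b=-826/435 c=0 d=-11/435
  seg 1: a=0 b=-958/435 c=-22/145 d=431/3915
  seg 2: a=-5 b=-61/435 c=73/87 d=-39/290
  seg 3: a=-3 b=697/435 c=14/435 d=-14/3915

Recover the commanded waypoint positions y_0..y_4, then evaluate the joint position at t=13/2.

y_0=4 y_1=0 y_2=-5 y_3=-3 y_4=2
S(13/2) = -8761/2320

y_0 = S_0(0) = a_0 = 4
y_1 = S_1(0) = a_1 = 0
y_2 = S_2(0) = a_2 = -5
y_3 = S_3(0) = a_3 = -3
y_4 = S_3(3) = 2
t_q=13/2 is in segment 2 (τ=3/2); S_2(τ)=-8761/2320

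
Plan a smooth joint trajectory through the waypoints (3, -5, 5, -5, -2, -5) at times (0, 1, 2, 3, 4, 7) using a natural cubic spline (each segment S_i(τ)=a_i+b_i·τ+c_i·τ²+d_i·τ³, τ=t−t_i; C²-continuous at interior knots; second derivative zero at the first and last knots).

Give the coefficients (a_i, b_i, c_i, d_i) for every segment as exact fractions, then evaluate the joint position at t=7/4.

  seg 0: a=3 b=-6280/433 c=0 d=2816/433
  seg 1: a=-5 b=2168/433 c=8448/433 d=-6286/433
  seg 2: a=5 b=206/433 c=-10410/433 d=5874/433
  seg 3: a=-5 b=-2992/433 c=7212/433 d=-2921/433
  seg 4: a=-2 b=2669/433 c=-1551/433 d=517/1299
S(7/4) = 49955/13856

Δ: Δ0=-8, Δ1=10, Δ2=-10, Δ3=3, Δ4=-1
row 1: diag=4, rhs=108; c'=1/4, d'=27
row 2: denom=4−1·1/4=15/4; d'=(-120−1·27)/(15/4)=-196/5
row 3: denom=4−1·4/15=56/15; d'=(78−1·-196/5)/(56/15)=879/28
row 4: denom=8−1·15/56=433/56; d'=(-24−1·879/28)/(433/56)=-3102/433
back: M4=-3102/433
back: M3=879/28−15/56·-3102/433=14424/433
back: M2=-196/5−4/15·14424/433=-20820/433
back: M1=27−1/4·-20820/433=16896/433
M: M0=0, M1=16896/433, M2=-20820/433, M3=14424/433, M4=-3102/433, M5=0
seg 0: a=3, c=M0/2=0, d=(M1−M0)/(6·1)=2816/433, b=Δ0−h0·(2M0+M1)/6=-6280/433
seg 1: a=-5, c=M1/2=8448/433, d=(M2−M1)/(6·1)=-6286/433, b=Δ1−h1·(2M1+M2)/6=2168/433
seg 2: a=5, c=M2/2=-10410/433, d=(M3−M2)/(6·1)=5874/433, b=Δ2−h2·(2M2+M3)/6=206/433
seg 3: a=-5, c=M3/2=7212/433, d=(M4−M3)/(6·1)=-2921/433, b=Δ3−h3·(2M3+M4)/6=-2992/433
seg 4: a=-2, c=M4/2=-1551/433, d=(M5−M4)/(6·3)=517/1299, b=Δ4−h4·(2M4+M5)/6=2669/433
t_q=7/4 → seg 1, τ=3/4; S=-5+2168/433·τ+8448/433·τ²+-6286/433·τ³=49955/13856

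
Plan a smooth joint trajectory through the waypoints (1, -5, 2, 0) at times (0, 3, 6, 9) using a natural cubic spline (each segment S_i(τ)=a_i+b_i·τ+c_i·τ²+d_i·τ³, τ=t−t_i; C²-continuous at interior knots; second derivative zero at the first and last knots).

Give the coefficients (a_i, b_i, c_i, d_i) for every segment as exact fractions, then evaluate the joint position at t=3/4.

Δ: Δ0=-2, Δ1=7/3, Δ2=-2/3
row 1: diag=12, rhs=26; c'=1/4, d'=13/6
row 2: denom=12−3·1/4=45/4; d'=(-18−3·13/6)/(45/4)=-98/45
back: M2=-98/45
back: M1=13/6−1/4·-98/45=122/45
M: M0=0, M1=122/45, M2=-98/45, M3=0
seg 0: a=1, c=M0/2=0, d=(M1−M0)/(6·3)=61/405, b=Δ0−h0·(2M0+M1)/6=-151/45
seg 1: a=-5, c=M1/2=61/45, d=(M2−M1)/(6·3)=-22/81, b=Δ1−h1·(2M1+M2)/6=32/45
seg 2: a=2, c=M2/2=-49/45, d=(M3−M2)/(6·3)=49/405, b=Δ2−h2·(2M2+M3)/6=68/45
t_q=3/4 → seg 0, τ=3/4; S=1+-151/45·τ+0·τ²+61/405·τ³=-93/64

  seg 0: a=1 b=-151/45 c=0 d=61/405
  seg 1: a=-5 b=32/45 c=61/45 d=-22/81
  seg 2: a=2 b=68/45 c=-49/45 d=49/405
S(3/4) = -93/64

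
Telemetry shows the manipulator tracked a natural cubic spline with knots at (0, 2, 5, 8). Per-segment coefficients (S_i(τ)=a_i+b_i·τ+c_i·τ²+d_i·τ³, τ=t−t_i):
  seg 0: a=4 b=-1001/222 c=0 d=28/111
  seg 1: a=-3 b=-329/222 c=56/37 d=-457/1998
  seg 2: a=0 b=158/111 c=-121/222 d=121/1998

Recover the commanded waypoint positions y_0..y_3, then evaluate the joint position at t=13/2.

y_0 = S_0(0) = a_0 = 4
y_1 = S_1(0) = a_1 = -3
y_2 = S_2(0) = a_2 = 0
y_3 = S_2(3) = 1
t_q=13/2 is in segment 2 (τ=3/2); S_2(τ)=659/592

y_0=4 y_1=-3 y_2=0 y_3=1
S(13/2) = 659/592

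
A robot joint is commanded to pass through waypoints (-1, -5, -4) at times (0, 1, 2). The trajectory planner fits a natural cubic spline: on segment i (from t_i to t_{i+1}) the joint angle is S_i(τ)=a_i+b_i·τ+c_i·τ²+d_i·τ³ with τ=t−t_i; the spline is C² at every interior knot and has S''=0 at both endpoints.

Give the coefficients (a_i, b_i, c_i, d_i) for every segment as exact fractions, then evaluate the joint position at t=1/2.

  seg 0: a=-1 b=-21/4 c=0 d=5/4
  seg 1: a=-5 b=-3/2 c=15/4 d=-5/4
S(1/2) = -111/32

Δ: Δ0=-4, Δ1=1
row 1: diag=4, rhs=30; c'=1/4, d'=15/2
back: M1=15/2
M: M0=0, M1=15/2, M2=0
seg 0: a=-1, c=M0/2=0, d=(M1−M0)/(6·1)=5/4, b=Δ0−h0·(2M0+M1)/6=-21/4
seg 1: a=-5, c=M1/2=15/4, d=(M2−M1)/(6·1)=-5/4, b=Δ1−h1·(2M1+M2)/6=-3/2
t_q=1/2 → seg 0, τ=1/2; S=-1+-21/4·τ+0·τ²+5/4·τ³=-111/32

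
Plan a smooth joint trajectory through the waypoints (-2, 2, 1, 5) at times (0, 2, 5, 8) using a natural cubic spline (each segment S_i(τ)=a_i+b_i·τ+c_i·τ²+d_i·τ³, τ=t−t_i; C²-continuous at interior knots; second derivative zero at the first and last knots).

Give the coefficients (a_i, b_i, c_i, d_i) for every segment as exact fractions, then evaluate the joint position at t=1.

Δ: Δ0=2, Δ1=-1/3, Δ2=4/3
row 1: diag=10, rhs=-14; c'=3/10, d'=-7/5
row 2: denom=12−3·3/10=111/10; d'=(10−3·-7/5)/(111/10)=142/111
back: M2=142/111
back: M1=-7/5−3/10·142/111=-66/37
M: M0=0, M1=-66/37, M2=142/111, M3=0
seg 0: a=-2, c=M0/2=0, d=(M1−M0)/(6·2)=-11/74, b=Δ0−h0·(2M0+M1)/6=96/37
seg 1: a=2, c=M1/2=-33/37, d=(M2−M1)/(6·3)=170/999, b=Δ1−h1·(2M1+M2)/6=30/37
seg 2: a=1, c=M2/2=71/111, d=(M3−M2)/(6·3)=-71/999, b=Δ2−h2·(2M2+M3)/6=2/37
t_q=1 → seg 0, τ=1; S=-2+96/37·τ+0·τ²+-11/74·τ³=33/74

  seg 0: a=-2 b=96/37 c=0 d=-11/74
  seg 1: a=2 b=30/37 c=-33/37 d=170/999
  seg 2: a=1 b=2/37 c=71/111 d=-71/999
S(1) = 33/74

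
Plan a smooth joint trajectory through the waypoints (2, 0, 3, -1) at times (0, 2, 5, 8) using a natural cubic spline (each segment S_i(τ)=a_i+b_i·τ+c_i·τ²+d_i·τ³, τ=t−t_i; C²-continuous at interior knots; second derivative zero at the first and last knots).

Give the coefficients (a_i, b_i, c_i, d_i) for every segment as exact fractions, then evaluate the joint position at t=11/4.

  seg 0: a=2 b=-173/111 c=0 d=31/222
  seg 1: a=0 b=13/111 c=31/37 d=-181/999
  seg 2: a=3 b=28/111 c=-88/111 d=88/999
S(11/4) = 1143/2368

Δ: Δ0=-1, Δ1=1, Δ2=-4/3
row 1: diag=10, rhs=12; c'=3/10, d'=6/5
row 2: denom=12−3·3/10=111/10; d'=(-14−3·6/5)/(111/10)=-176/111
back: M2=-176/111
back: M1=6/5−3/10·-176/111=62/37
M: M0=0, M1=62/37, M2=-176/111, M3=0
seg 0: a=2, c=M0/2=0, d=(M1−M0)/(6·2)=31/222, b=Δ0−h0·(2M0+M1)/6=-173/111
seg 1: a=0, c=M1/2=31/37, d=(M2−M1)/(6·3)=-181/999, b=Δ1−h1·(2M1+M2)/6=13/111
seg 2: a=3, c=M2/2=-88/111, d=(M3−M2)/(6·3)=88/999, b=Δ2−h2·(2M2+M3)/6=28/111
t_q=11/4 → seg 1, τ=3/4; S=0+13/111·τ+31/37·τ²+-181/999·τ³=1143/2368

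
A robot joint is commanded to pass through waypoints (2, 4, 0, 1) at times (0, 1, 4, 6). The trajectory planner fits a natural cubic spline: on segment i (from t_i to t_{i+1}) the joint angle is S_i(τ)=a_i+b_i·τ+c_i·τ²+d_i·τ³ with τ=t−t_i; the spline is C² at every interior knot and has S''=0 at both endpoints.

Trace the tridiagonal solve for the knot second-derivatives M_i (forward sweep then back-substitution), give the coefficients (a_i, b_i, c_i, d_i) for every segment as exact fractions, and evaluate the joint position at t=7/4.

  seg 0: a=2 b=1085/426 c=0 d=-233/426
  seg 1: a=4 b=193/213 c=-233/142 d=127/426
  seg 2: a=0 b=-379/426 c=74/71 d=-37/213
S(7/4) = 35283/9088

Δ: Δ0=2, Δ1=-4/3, Δ2=1/2
row 1: diag=8, rhs=-20; c'=3/8, d'=-5/2
row 2: denom=10−3·3/8=71/8; d'=(11−3·-5/2)/(71/8)=148/71
back: M2=148/71
back: M1=-5/2−3/8·148/71=-233/71
M: M0=0, M1=-233/71, M2=148/71, M3=0
seg 0: a=2, c=M0/2=0, d=(M1−M0)/(6·1)=-233/426, b=Δ0−h0·(2M0+M1)/6=1085/426
seg 1: a=4, c=M1/2=-233/142, d=(M2−M1)/(6·3)=127/426, b=Δ1−h1·(2M1+M2)/6=193/213
seg 2: a=0, c=M2/2=74/71, d=(M3−M2)/(6·2)=-37/213, b=Δ2−h2·(2M2+M3)/6=-379/426
t_q=7/4 → seg 1, τ=3/4; S=4+193/213·τ+-233/142·τ²+127/426·τ³=35283/9088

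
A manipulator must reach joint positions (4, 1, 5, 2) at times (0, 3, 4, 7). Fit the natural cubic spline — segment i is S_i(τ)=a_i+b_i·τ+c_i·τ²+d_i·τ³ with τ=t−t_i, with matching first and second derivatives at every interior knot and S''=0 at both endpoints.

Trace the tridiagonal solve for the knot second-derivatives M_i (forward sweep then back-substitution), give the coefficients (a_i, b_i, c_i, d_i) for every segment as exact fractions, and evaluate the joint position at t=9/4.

  seg 0: a=4 b=-22/7 c=0 d=5/21
  seg 1: a=1 b=23/7 c=15/7 d=-10/7
  seg 2: a=5 b=23/7 c=-15/7 d=5/21
S(9/4) = -23/64

Δ: Δ0=-1, Δ1=4, Δ2=-1
row 1: diag=8, rhs=30; c'=1/8, d'=15/4
row 2: denom=8−1·1/8=63/8; d'=(-30−1·15/4)/(63/8)=-30/7
back: M2=-30/7
back: M1=15/4−1/8·-30/7=30/7
M: M0=0, M1=30/7, M2=-30/7, M3=0
seg 0: a=4, c=M0/2=0, d=(M1−M0)/(6·3)=5/21, b=Δ0−h0·(2M0+M1)/6=-22/7
seg 1: a=1, c=M1/2=15/7, d=(M2−M1)/(6·1)=-10/7, b=Δ1−h1·(2M1+M2)/6=23/7
seg 2: a=5, c=M2/2=-15/7, d=(M3−M2)/(6·3)=5/21, b=Δ2−h2·(2M2+M3)/6=23/7
t_q=9/4 → seg 0, τ=9/4; S=4+-22/7·τ+0·τ²+5/21·τ³=-23/64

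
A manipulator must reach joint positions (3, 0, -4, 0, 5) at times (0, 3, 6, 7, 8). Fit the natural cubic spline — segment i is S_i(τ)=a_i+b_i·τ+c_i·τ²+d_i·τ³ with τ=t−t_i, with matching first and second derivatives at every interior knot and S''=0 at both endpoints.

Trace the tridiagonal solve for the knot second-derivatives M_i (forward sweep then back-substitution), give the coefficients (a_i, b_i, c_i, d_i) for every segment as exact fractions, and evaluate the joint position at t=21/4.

  seg 0: a=3 b=-61/168 c=0 d=-107/1512
  seg 1: a=0 b=-191/84 c=-107/168 d=479/1512
  seg 2: a=-4 b=59/24 c=31/14 d=-113/168
  seg 3: a=0 b=409/84 c=11/56 d=-11/168
S(21/4) = -16959/3584

Δ: Δ0=-1, Δ1=-4/3, Δ2=4, Δ3=5
row 1: diag=12, rhs=-2; c'=1/4, d'=-1/6
row 2: denom=8−3·1/4=29/4; d'=(32−3·-1/6)/(29/4)=130/29
row 3: denom=4−1·4/29=112/29; d'=(6−1·130/29)/(112/29)=11/28
back: M3=11/28
back: M2=130/29−4/29·11/28=31/7
back: M1=-1/6−1/4·31/7=-107/84
M: M0=0, M1=-107/84, M2=31/7, M3=11/28, M4=0
seg 0: a=3, c=M0/2=0, d=(M1−M0)/(6·3)=-107/1512, b=Δ0−h0·(2M0+M1)/6=-61/168
seg 1: a=0, c=M1/2=-107/168, d=(M2−M1)/(6·3)=479/1512, b=Δ1−h1·(2M1+M2)/6=-191/84
seg 2: a=-4, c=M2/2=31/14, d=(M3−M2)/(6·1)=-113/168, b=Δ2−h2·(2M2+M3)/6=59/24
seg 3: a=0, c=M3/2=11/56, d=(M4−M3)/(6·1)=-11/168, b=Δ3−h3·(2M3+M4)/6=409/84
t_q=21/4 → seg 1, τ=9/4; S=0+-191/84·τ+-107/168·τ²+479/1512·τ³=-16959/3584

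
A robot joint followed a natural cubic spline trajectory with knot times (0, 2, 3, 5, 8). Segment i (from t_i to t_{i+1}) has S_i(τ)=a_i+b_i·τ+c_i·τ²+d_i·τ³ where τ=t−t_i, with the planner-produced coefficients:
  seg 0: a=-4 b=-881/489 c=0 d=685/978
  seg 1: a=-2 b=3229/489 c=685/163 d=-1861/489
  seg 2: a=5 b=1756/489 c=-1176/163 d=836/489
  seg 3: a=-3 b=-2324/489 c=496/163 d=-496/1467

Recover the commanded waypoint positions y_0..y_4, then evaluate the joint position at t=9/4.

y_0=-4 y_1=-2 y_2=5 y_3=-3 y_4=1
S(9/4) = -1523/10432

y_0 = S_0(0) = a_0 = -4
y_1 = S_1(0) = a_1 = -2
y_2 = S_2(0) = a_2 = 5
y_3 = S_3(0) = a_3 = -3
y_4 = S_3(3) = 1
t_q=9/4 is in segment 1 (τ=1/4); S_1(τ)=-1523/10432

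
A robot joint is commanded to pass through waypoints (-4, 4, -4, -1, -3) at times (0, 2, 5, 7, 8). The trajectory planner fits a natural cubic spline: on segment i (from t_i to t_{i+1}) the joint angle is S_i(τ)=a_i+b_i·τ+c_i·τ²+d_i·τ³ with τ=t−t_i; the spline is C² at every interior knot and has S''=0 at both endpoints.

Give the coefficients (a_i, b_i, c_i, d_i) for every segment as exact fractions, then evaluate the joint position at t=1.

Δ: Δ0=4, Δ1=-8/3, Δ2=3/2, Δ3=-2
row 1: diag=10, rhs=-40; c'=3/10, d'=-4
row 2: denom=10−3·3/10=91/10; d'=(25−3·-4)/(91/10)=370/91
row 3: denom=6−2·20/91=506/91; d'=(-21−2·370/91)/(506/91)=-241/46
back: M3=-241/46
back: M2=370/91−20/91·-241/46=120/23
back: M1=-4−3/10·120/23=-128/23
M: M0=0, M1=-128/23, M2=120/23, M3=-241/46, M4=0
seg 0: a=-4, c=M0/2=0, d=(M1−M0)/(6·2)=-32/69, b=Δ0−h0·(2M0+M1)/6=404/69
seg 1: a=4, c=M1/2=-64/23, d=(M2−M1)/(6·3)=124/207, b=Δ1−h1·(2M1+M2)/6=20/69
seg 2: a=-4, c=M2/2=60/23, d=(M3−M2)/(6·2)=-481/552, b=Δ2−h2·(2M2+M3)/6=-16/69
seg 3: a=-1, c=M3/2=-241/92, d=(M4−M3)/(6·1)=241/276, b=Δ3−h3·(2M3+M4)/6=-35/138
t_q=1 → seg 0, τ=1; S=-4+404/69·τ+0·τ²+-32/69·τ³=32/23

  seg 0: a=-4 b=404/69 c=0 d=-32/69
  seg 1: a=4 b=20/69 c=-64/23 d=124/207
  seg 2: a=-4 b=-16/69 c=60/23 d=-481/552
  seg 3: a=-1 b=-35/138 c=-241/92 d=241/276
S(1) = 32/23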